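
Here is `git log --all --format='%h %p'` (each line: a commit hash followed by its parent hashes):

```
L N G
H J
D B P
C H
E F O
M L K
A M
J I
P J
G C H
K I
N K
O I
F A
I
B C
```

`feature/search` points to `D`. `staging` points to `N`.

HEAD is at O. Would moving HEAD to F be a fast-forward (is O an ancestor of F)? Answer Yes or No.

A fast-forward from O to F is possible iff O is an ancestor of F.
Ancestors of F: {A, C, F, G, H, I, J, K, L, M, N}.
O is not among them, so fast-forward is not possible.

No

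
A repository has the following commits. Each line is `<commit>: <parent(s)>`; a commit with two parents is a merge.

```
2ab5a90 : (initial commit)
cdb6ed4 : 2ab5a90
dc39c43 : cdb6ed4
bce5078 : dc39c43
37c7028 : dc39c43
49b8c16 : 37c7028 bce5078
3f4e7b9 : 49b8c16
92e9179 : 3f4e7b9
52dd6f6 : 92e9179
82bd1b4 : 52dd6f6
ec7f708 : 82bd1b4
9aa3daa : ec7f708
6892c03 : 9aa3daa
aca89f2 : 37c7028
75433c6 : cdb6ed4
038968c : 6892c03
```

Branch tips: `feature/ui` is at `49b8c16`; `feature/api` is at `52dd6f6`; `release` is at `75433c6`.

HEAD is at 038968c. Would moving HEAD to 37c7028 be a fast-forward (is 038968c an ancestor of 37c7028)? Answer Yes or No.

A fast-forward from 038968c to 37c7028 is possible iff 038968c is an ancestor of 37c7028.
Ancestors of 37c7028: {2ab5a90, 37c7028, cdb6ed4, dc39c43}.
038968c is not among them, so fast-forward is not possible.

No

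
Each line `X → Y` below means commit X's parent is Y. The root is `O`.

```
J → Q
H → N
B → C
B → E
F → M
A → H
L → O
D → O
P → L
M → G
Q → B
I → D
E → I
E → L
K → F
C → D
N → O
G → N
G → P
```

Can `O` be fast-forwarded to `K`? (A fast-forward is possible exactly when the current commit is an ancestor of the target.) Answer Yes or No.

Yes

A fast-forward from O to K is possible iff O is an ancestor of K.
Ancestors of K: {F, G, K, L, M, N, O, P}.
O is among them, so fast-forward is possible.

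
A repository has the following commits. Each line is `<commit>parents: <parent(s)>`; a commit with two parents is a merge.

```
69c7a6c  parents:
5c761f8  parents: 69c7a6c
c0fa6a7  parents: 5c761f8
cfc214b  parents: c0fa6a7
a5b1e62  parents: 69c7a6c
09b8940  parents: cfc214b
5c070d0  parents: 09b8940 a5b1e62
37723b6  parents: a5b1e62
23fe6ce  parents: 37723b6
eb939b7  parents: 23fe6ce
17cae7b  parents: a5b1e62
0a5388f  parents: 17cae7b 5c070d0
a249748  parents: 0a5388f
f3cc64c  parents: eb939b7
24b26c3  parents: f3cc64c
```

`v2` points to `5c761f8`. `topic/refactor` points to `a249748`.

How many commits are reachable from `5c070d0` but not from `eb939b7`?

5

Reachable from 5c070d0: {09b8940, 5c070d0, 5c761f8, 69c7a6c, a5b1e62, c0fa6a7, cfc214b}.
Reachable from eb939b7: {23fe6ce, 37723b6, 69c7a6c, a5b1e62, eb939b7}.
In 5c070d0's history but not eb939b7's: {09b8940, 5c070d0, 5c761f8, c0fa6a7, cfc214b} — 5 commits.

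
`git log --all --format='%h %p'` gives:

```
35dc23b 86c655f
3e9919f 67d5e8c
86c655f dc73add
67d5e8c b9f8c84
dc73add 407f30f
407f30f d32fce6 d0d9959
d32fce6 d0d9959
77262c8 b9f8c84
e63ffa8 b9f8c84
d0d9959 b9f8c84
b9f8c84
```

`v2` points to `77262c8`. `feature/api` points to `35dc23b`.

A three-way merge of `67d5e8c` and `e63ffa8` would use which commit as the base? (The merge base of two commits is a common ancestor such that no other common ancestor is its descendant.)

Ancestors of 67d5e8c: {67d5e8c, b9f8c84}.
Ancestors of e63ffa8: {b9f8c84, e63ffa8}.
Common ancestors: {b9f8c84}.
The only common ancestor is b9f8c84, so it is the merge base.

b9f8c84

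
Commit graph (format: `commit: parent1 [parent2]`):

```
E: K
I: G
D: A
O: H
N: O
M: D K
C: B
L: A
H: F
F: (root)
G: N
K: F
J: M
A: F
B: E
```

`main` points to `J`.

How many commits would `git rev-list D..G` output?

4

Reachable from G: {F, G, H, N, O}.
Reachable from D: {A, D, F}.
In G's history but not D's: {G, H, N, O} — 4 commits.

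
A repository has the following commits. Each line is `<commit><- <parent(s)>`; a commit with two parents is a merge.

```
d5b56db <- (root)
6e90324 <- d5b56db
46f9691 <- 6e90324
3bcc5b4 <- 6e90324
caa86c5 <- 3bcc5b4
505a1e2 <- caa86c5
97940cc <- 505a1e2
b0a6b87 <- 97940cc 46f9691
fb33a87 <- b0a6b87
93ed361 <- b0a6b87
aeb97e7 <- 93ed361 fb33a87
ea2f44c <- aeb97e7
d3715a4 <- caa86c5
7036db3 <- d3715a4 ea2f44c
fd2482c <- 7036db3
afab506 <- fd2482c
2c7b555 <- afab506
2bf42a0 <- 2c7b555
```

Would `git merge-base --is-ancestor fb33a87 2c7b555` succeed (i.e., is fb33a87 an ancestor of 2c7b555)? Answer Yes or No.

Ancestors of 2c7b555 (commits reachable by following parents): {2c7b555, 3bcc5b4, 46f9691, 505a1e2, 6e90324, 7036db3, 93ed361, 97940cc, aeb97e7, afab506, b0a6b87, caa86c5, d3715a4, d5b56db, ea2f44c, fb33a87, fd2482c}.
fb33a87 is in that set, so it is an ancestor of 2c7b555.

Yes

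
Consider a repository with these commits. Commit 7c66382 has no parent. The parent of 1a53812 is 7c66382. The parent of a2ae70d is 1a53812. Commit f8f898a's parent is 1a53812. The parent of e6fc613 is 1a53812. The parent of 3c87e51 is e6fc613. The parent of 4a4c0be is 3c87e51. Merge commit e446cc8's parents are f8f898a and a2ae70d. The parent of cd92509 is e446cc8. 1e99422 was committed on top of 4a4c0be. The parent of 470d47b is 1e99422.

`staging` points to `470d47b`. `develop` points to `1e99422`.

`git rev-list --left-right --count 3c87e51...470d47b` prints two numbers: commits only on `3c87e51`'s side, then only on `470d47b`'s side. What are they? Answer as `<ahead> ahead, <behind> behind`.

0 ahead, 3 behind

Reachable from 3c87e51: {1a53812, 3c87e51, 7c66382, e6fc613}.
Reachable from 470d47b: {1a53812, 1e99422, 3c87e51, 470d47b, 4a4c0be, 7c66382, e6fc613}.
Only in 3c87e51's history (ahead): {} — 0.
Only in 470d47b's history (behind): {1e99422, 470d47b, 4a4c0be} — 3.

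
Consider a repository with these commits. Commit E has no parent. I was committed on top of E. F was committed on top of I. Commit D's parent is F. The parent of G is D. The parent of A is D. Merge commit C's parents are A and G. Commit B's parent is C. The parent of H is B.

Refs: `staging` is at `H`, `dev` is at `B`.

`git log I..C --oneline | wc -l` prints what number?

5

Reachable from C: {A, C, D, E, F, G, I}.
Reachable from I: {E, I}.
In C's history but not I's: {A, C, D, F, G} — 5 commits.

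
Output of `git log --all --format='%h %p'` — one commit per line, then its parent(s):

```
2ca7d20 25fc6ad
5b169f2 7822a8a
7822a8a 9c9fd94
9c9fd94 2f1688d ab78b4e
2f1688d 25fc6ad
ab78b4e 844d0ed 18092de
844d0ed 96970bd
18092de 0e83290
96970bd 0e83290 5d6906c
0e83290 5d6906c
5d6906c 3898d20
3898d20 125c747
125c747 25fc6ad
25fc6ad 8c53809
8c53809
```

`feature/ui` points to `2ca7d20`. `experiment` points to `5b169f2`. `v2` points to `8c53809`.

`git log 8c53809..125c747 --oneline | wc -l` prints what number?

2

Reachable from 125c747: {125c747, 25fc6ad, 8c53809}.
Reachable from 8c53809: {8c53809}.
In 125c747's history but not 8c53809's: {125c747, 25fc6ad} — 2 commits.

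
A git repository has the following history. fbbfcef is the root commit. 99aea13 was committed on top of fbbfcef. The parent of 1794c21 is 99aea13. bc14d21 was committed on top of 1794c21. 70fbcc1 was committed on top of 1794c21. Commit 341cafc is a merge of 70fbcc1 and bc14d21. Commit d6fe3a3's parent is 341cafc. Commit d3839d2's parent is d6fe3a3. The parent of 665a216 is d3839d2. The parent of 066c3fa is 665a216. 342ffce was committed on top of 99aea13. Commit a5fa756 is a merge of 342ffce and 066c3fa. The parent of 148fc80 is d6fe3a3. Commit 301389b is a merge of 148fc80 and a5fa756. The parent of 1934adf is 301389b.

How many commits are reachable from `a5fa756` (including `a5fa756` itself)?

12

Walking parent pointers from a5fa756: reachable set = {066c3fa, 1794c21, 341cafc, 342ffce, 665a216, 70fbcc1, 99aea13, a5fa756, bc14d21, d3839d2, d6fe3a3, fbbfcef}.
That is 12 commits.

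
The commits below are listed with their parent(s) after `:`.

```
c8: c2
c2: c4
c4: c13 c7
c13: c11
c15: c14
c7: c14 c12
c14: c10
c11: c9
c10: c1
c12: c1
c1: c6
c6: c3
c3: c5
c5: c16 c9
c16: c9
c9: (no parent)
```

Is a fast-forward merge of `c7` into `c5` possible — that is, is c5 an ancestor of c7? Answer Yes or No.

Yes

A fast-forward from c5 to c7 is possible iff c5 is an ancestor of c7.
Ancestors of c7: {c1, c10, c12, c14, c16, c3, c5, c6, c7, c9}.
c5 is among them, so fast-forward is possible.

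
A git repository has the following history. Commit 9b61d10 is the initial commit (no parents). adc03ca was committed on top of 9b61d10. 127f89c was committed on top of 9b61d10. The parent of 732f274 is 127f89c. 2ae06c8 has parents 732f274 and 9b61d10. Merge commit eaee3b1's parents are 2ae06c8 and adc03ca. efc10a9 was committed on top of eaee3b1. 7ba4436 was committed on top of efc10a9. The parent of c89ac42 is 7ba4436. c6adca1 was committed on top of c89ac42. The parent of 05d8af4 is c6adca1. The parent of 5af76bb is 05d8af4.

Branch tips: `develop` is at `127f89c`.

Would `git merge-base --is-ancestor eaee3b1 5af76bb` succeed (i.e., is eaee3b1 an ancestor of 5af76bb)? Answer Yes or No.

Yes

Ancestors of 5af76bb (commits reachable by following parents): {05d8af4, 127f89c, 2ae06c8, 5af76bb, 732f274, 7ba4436, 9b61d10, adc03ca, c6adca1, c89ac42, eaee3b1, efc10a9}.
eaee3b1 is in that set, so it is an ancestor of 5af76bb.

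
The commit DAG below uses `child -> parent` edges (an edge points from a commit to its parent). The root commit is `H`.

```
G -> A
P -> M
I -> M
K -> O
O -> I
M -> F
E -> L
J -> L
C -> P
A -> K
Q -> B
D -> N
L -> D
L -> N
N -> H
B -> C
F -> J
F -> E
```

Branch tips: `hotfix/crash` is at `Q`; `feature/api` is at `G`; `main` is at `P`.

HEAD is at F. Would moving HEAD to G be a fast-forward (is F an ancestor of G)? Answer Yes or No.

A fast-forward from F to G is possible iff F is an ancestor of G.
Ancestors of G: {A, D, E, F, G, H, I, J, K, L, M, N, O}.
F is among them, so fast-forward is possible.

Yes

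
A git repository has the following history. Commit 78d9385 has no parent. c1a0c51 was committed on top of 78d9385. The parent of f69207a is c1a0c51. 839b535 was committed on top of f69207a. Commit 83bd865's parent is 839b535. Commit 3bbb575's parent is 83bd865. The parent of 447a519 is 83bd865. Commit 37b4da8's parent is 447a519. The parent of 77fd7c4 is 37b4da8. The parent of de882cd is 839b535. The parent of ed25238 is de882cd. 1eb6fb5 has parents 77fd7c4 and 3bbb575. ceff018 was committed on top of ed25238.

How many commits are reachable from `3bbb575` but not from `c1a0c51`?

4

Reachable from 3bbb575: {3bbb575, 78d9385, 839b535, 83bd865, c1a0c51, f69207a}.
Reachable from c1a0c51: {78d9385, c1a0c51}.
In 3bbb575's history but not c1a0c51's: {3bbb575, 839b535, 83bd865, f69207a} — 4 commits.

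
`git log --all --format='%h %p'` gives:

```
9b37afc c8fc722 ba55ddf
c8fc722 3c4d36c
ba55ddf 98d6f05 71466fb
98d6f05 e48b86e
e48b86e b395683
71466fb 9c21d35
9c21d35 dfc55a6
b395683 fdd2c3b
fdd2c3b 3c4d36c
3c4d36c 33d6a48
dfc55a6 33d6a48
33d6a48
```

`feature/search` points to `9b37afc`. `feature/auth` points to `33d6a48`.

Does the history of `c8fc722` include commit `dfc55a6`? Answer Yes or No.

Ancestors of c8fc722: {33d6a48, 3c4d36c, c8fc722}.
dfc55a6 is not in that set, so it is not an ancestor of c8fc722.

No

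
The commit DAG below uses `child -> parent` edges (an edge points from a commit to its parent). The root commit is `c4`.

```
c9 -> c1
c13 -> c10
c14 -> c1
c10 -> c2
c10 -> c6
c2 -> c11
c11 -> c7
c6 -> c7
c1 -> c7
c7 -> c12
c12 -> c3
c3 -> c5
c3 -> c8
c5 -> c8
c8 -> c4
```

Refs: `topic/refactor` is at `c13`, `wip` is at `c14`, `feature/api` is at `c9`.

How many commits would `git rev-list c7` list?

Walking parent pointers from c7: reachable set = {c12, c3, c4, c5, c7, c8}.
That is 6 commits.

6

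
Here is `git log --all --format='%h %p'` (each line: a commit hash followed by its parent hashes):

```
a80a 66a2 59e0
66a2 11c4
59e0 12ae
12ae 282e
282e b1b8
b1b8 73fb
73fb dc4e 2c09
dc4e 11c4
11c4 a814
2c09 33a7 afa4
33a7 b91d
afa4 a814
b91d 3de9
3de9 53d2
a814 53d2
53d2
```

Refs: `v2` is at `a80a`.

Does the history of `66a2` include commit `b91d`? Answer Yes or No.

Ancestors of 66a2: {11c4, 53d2, 66a2, a814}.
b91d is not in that set, so it is not an ancestor of 66a2.

No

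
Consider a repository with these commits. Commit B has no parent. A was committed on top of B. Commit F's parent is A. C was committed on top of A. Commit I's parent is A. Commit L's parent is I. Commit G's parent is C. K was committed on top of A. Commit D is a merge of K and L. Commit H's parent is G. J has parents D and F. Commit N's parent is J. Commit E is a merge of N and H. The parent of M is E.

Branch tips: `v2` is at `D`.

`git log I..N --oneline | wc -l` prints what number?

Reachable from N: {A, B, D, F, I, J, K, L, N}.
Reachable from I: {A, B, I}.
In N's history but not I's: {D, F, J, K, L, N} — 6 commits.

6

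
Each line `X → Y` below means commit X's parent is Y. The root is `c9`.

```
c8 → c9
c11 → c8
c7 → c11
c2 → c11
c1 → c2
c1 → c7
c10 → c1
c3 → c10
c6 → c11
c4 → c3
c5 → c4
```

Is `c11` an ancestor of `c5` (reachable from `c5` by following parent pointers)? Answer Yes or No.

Yes

Ancestors of c5 (commits reachable by following parents): {c1, c10, c11, c2, c3, c4, c5, c7, c8, c9}.
c11 is in that set, so it is an ancestor of c5.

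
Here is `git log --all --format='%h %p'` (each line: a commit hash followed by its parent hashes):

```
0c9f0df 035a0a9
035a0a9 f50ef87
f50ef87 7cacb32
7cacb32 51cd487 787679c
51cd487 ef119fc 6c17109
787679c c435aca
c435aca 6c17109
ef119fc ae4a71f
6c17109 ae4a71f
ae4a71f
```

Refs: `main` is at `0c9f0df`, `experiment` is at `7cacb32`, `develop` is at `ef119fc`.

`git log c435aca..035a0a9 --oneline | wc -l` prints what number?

Reachable from 035a0a9: {035a0a9, 51cd487, 6c17109, 787679c, 7cacb32, ae4a71f, c435aca, ef119fc, f50ef87}.
Reachable from c435aca: {6c17109, ae4a71f, c435aca}.
In 035a0a9's history but not c435aca's: {035a0a9, 51cd487, 787679c, 7cacb32, ef119fc, f50ef87} — 6 commits.

6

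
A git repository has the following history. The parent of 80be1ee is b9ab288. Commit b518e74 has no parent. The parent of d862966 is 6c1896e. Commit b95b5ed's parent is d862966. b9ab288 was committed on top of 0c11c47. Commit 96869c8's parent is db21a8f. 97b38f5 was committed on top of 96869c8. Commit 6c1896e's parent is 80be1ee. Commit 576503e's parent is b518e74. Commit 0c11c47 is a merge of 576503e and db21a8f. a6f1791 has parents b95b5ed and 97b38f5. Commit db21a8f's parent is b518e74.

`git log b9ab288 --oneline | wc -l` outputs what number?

Walking parent pointers from b9ab288: reachable set = {0c11c47, 576503e, b518e74, b9ab288, db21a8f}.
That is 5 commits.

5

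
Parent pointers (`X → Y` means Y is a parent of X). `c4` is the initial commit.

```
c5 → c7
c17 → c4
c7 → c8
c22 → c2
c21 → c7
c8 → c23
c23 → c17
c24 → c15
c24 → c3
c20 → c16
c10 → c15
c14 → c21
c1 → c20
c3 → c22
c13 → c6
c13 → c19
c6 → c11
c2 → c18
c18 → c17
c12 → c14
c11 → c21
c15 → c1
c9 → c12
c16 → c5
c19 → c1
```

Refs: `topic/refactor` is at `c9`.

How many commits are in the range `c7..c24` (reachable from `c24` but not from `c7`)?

Reachable from c24: {c1, c15, c16, c17, c18, c2, c20, c22, c23, c24, c3, c4, c5, c7, c8}.
Reachable from c7: {c17, c23, c4, c7, c8}.
In c24's history but not c7's: {c1, c15, c16, c18, c2, c20, c22, c24, c3, c5} — 10 commits.

10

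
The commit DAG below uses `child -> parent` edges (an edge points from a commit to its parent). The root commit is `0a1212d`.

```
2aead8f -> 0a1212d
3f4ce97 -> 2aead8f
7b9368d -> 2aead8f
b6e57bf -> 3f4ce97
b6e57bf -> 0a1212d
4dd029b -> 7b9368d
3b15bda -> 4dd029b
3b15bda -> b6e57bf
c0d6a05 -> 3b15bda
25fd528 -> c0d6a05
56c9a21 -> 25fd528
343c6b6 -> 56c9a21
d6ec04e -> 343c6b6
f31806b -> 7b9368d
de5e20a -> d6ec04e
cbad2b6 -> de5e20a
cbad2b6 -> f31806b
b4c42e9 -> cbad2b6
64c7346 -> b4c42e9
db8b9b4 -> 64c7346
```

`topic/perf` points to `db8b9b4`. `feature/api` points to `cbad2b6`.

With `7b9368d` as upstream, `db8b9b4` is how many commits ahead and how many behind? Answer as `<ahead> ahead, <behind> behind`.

15 ahead, 0 behind

Reachable from db8b9b4: {0a1212d, 25fd528, 2aead8f, 343c6b6, 3b15bda, 3f4ce97, 4dd029b, 56c9a21, 64c7346, 7b9368d, b4c42e9, b6e57bf, c0d6a05, cbad2b6, d6ec04e, db8b9b4, de5e20a, f31806b}.
Reachable from 7b9368d: {0a1212d, 2aead8f, 7b9368d}.
Only in db8b9b4's history (ahead): {25fd528, 343c6b6, 3b15bda, 3f4ce97, 4dd029b, 56c9a21, 64c7346, b4c42e9, b6e57bf, c0d6a05, cbad2b6, d6ec04e, db8b9b4, de5e20a, f31806b} — 15.
Only in 7b9368d's history (behind): {} — 0.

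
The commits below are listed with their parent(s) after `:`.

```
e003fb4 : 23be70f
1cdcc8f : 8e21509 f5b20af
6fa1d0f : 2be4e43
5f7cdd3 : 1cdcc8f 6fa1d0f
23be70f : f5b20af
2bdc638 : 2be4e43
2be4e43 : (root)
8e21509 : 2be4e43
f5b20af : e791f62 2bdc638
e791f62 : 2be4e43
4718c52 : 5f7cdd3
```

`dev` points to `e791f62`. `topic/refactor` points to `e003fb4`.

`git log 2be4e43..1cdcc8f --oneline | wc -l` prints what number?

Reachable from 1cdcc8f: {1cdcc8f, 2bdc638, 2be4e43, 8e21509, e791f62, f5b20af}.
Reachable from 2be4e43: {2be4e43}.
In 1cdcc8f's history but not 2be4e43's: {1cdcc8f, 2bdc638, 8e21509, e791f62, f5b20af} — 5 commits.

5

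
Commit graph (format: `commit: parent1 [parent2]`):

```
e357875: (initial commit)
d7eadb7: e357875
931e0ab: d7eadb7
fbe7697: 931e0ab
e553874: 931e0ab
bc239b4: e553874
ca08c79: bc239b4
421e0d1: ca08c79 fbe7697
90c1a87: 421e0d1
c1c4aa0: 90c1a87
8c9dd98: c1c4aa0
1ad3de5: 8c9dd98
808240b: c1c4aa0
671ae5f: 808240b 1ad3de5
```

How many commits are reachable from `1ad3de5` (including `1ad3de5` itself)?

Walking parent pointers from 1ad3de5: reachable set = {1ad3de5, 421e0d1, 8c9dd98, 90c1a87, 931e0ab, bc239b4, c1c4aa0, ca08c79, d7eadb7, e357875, e553874, fbe7697}.
That is 12 commits.

12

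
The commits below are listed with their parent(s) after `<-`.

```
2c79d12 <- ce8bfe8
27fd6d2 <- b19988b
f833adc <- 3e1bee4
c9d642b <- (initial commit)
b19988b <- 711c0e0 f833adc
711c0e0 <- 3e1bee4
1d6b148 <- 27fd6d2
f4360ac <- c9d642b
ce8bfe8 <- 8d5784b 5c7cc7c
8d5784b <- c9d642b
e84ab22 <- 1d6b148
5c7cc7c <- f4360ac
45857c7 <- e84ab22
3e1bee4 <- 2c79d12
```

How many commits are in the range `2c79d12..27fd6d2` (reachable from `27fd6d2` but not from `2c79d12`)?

Reachable from 27fd6d2: {27fd6d2, 2c79d12, 3e1bee4, 5c7cc7c, 711c0e0, 8d5784b, b19988b, c9d642b, ce8bfe8, f4360ac, f833adc}.
Reachable from 2c79d12: {2c79d12, 5c7cc7c, 8d5784b, c9d642b, ce8bfe8, f4360ac}.
In 27fd6d2's history but not 2c79d12's: {27fd6d2, 3e1bee4, 711c0e0, b19988b, f833adc} — 5 commits.

5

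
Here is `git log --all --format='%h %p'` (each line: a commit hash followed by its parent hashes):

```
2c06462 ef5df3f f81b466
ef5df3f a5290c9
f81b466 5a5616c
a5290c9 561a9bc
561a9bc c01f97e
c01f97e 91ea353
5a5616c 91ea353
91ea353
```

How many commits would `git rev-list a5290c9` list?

4

Walking parent pointers from a5290c9: reachable set = {561a9bc, 91ea353, a5290c9, c01f97e}.
That is 4 commits.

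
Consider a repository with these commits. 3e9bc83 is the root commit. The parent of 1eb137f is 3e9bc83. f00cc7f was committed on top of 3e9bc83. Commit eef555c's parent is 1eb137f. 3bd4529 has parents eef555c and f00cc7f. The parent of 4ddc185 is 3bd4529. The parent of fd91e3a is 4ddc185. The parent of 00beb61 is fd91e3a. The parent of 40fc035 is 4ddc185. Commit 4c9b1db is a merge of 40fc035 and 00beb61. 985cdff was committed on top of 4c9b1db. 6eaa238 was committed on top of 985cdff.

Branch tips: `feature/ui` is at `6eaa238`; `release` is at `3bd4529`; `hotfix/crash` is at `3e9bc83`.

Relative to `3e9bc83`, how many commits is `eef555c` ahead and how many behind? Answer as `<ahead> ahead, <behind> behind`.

Reachable from eef555c: {1eb137f, 3e9bc83, eef555c}.
Reachable from 3e9bc83: {3e9bc83}.
Only in eef555c's history (ahead): {1eb137f, eef555c} — 2.
Only in 3e9bc83's history (behind): {} — 0.

2 ahead, 0 behind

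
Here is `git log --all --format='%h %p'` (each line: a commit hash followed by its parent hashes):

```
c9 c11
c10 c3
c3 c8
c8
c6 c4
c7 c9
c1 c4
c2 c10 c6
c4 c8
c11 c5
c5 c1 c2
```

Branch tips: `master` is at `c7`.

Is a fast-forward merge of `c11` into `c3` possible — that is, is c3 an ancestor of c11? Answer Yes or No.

A fast-forward from c3 to c11 is possible iff c3 is an ancestor of c11.
Ancestors of c11: {c1, c10, c11, c2, c3, c4, c5, c6, c8}.
c3 is among them, so fast-forward is possible.

Yes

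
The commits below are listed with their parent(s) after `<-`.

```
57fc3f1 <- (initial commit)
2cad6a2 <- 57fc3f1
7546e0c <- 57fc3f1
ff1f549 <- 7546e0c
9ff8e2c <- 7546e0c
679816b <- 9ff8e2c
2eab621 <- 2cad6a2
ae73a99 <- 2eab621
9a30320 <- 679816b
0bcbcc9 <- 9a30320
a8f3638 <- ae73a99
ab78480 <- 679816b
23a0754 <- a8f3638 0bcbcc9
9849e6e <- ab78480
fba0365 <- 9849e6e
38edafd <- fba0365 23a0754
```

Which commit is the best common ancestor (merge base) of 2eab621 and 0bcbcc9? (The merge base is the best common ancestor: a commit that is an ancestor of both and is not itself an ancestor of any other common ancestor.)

57fc3f1

Ancestors of 2eab621: {2cad6a2, 2eab621, 57fc3f1}.
Ancestors of 0bcbcc9: {0bcbcc9, 57fc3f1, 679816b, 7546e0c, 9a30320, 9ff8e2c}.
Common ancestors: {57fc3f1}.
The only common ancestor is 57fc3f1, so it is the merge base.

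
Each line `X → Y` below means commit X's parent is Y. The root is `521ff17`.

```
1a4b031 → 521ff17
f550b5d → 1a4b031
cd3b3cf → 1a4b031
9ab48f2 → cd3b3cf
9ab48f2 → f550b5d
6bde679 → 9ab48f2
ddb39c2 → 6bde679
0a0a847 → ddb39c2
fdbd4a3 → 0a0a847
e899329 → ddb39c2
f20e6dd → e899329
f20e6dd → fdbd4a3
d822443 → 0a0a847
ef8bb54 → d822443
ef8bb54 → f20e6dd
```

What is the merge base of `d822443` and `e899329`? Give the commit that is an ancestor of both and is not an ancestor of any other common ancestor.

ddb39c2

Ancestors of d822443: {0a0a847, 1a4b031, 521ff17, 6bde679, 9ab48f2, cd3b3cf, d822443, ddb39c2, f550b5d}.
Ancestors of e899329: {1a4b031, 521ff17, 6bde679, 9ab48f2, cd3b3cf, ddb39c2, e899329, f550b5d}.
Common ancestors: {1a4b031, 521ff17, 6bde679, 9ab48f2, cd3b3cf, ddb39c2, f550b5d}.
Among these, ddb39c2 is not an ancestor of any other common ancestor — it is the merge base.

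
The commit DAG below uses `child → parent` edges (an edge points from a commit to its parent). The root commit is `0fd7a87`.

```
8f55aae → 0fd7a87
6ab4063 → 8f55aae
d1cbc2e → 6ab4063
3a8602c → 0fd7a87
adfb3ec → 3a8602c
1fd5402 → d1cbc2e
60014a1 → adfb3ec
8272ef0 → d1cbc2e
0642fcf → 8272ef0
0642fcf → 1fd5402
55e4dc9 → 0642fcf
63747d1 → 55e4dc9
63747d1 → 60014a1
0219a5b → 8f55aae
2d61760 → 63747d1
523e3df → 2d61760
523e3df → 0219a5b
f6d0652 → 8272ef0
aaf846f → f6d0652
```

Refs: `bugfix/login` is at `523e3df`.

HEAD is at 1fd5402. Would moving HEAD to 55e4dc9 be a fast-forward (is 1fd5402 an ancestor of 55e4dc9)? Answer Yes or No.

A fast-forward from 1fd5402 to 55e4dc9 is possible iff 1fd5402 is an ancestor of 55e4dc9.
Ancestors of 55e4dc9: {0642fcf, 0fd7a87, 1fd5402, 55e4dc9, 6ab4063, 8272ef0, 8f55aae, d1cbc2e}.
1fd5402 is among them, so fast-forward is possible.

Yes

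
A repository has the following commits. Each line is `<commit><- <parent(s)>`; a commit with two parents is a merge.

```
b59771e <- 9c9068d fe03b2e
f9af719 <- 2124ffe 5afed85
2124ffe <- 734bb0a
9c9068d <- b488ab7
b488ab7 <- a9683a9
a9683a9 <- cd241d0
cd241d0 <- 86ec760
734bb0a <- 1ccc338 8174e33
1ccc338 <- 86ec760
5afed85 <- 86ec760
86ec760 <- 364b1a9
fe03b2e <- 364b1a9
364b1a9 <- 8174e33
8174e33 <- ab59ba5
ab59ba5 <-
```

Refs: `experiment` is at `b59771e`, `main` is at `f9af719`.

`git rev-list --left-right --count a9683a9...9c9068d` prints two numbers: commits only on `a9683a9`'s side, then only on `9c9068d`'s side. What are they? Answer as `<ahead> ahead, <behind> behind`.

0 ahead, 2 behind

Reachable from a9683a9: {364b1a9, 8174e33, 86ec760, a9683a9, ab59ba5, cd241d0}.
Reachable from 9c9068d: {364b1a9, 8174e33, 86ec760, 9c9068d, a9683a9, ab59ba5, b488ab7, cd241d0}.
Only in a9683a9's history (ahead): {} — 0.
Only in 9c9068d's history (behind): {9c9068d, b488ab7} — 2.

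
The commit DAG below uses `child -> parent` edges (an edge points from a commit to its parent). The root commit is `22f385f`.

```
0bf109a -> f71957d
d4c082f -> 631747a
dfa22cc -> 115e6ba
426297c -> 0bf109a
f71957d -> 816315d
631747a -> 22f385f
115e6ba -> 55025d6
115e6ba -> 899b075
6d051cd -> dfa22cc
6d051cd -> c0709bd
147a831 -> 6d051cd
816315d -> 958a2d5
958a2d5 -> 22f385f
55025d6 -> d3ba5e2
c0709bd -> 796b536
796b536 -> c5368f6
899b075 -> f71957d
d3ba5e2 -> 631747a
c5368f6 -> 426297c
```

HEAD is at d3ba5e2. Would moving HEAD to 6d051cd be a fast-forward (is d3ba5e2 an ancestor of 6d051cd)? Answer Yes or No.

A fast-forward from d3ba5e2 to 6d051cd is possible iff d3ba5e2 is an ancestor of 6d051cd.
Ancestors of 6d051cd: {0bf109a, 115e6ba, 22f385f, 426297c, 55025d6, 631747a, 6d051cd, 796b536, 816315d, 899b075, 958a2d5, c0709bd, c5368f6, d3ba5e2, dfa22cc, f71957d}.
d3ba5e2 is among them, so fast-forward is possible.

Yes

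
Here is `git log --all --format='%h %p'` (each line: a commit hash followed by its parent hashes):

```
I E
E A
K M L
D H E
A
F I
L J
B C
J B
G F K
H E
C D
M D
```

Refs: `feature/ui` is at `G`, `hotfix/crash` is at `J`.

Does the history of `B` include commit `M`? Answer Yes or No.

Ancestors of B: {A, B, C, D, E, H}.
M is not in that set, so it is not an ancestor of B.

No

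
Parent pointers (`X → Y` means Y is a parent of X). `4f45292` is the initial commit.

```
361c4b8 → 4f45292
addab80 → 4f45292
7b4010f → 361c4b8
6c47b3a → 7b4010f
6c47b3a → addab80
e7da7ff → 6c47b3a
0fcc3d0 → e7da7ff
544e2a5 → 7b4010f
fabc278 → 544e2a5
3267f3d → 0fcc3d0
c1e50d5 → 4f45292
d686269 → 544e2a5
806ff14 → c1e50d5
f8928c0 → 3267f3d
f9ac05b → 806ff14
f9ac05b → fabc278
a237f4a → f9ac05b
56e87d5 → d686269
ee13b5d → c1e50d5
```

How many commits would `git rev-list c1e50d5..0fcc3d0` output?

6

Reachable from 0fcc3d0: {0fcc3d0, 361c4b8, 4f45292, 6c47b3a, 7b4010f, addab80, e7da7ff}.
Reachable from c1e50d5: {4f45292, c1e50d5}.
In 0fcc3d0's history but not c1e50d5's: {0fcc3d0, 361c4b8, 6c47b3a, 7b4010f, addab80, e7da7ff} — 6 commits.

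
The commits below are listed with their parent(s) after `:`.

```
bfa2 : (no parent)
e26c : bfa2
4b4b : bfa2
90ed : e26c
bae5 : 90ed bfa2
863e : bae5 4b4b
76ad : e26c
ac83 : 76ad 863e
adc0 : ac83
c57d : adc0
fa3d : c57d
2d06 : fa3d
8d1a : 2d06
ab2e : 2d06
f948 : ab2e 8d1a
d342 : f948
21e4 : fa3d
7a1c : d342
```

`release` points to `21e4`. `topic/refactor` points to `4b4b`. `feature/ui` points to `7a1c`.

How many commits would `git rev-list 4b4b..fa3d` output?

Reachable from fa3d: {4b4b, 76ad, 863e, 90ed, ac83, adc0, bae5, bfa2, c57d, e26c, fa3d}.
Reachable from 4b4b: {4b4b, bfa2}.
In fa3d's history but not 4b4b's: {76ad, 863e, 90ed, ac83, adc0, bae5, c57d, e26c, fa3d} — 9 commits.

9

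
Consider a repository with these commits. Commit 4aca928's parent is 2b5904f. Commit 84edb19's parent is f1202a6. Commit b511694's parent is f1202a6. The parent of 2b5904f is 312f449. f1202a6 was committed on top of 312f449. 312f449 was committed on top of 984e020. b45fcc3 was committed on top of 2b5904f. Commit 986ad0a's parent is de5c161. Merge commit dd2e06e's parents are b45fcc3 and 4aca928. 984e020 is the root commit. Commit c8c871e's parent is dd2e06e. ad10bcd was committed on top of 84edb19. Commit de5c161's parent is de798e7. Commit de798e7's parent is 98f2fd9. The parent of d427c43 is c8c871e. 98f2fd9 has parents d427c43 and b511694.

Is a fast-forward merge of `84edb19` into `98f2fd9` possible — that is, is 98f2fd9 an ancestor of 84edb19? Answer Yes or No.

No

A fast-forward from 98f2fd9 to 84edb19 is possible iff 98f2fd9 is an ancestor of 84edb19.
Ancestors of 84edb19: {312f449, 84edb19, 984e020, f1202a6}.
98f2fd9 is not among them, so fast-forward is not possible.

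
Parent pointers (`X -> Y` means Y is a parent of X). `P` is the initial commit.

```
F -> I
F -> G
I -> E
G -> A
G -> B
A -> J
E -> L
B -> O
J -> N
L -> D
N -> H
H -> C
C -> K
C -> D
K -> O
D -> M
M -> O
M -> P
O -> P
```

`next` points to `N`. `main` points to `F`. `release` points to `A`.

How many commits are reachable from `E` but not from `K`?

Reachable from E: {D, E, L, M, O, P}.
Reachable from K: {K, O, P}.
In E's history but not K's: {D, E, L, M} — 4 commits.

4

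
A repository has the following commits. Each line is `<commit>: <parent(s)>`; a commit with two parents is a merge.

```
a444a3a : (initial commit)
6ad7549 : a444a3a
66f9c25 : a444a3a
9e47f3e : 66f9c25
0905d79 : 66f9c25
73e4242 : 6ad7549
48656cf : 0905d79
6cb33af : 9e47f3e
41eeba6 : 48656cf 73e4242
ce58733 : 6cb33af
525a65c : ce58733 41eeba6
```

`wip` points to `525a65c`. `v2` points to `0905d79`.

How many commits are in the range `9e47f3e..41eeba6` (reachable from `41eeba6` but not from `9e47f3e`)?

5

Reachable from 41eeba6: {0905d79, 41eeba6, 48656cf, 66f9c25, 6ad7549, 73e4242, a444a3a}.
Reachable from 9e47f3e: {66f9c25, 9e47f3e, a444a3a}.
In 41eeba6's history but not 9e47f3e's: {0905d79, 41eeba6, 48656cf, 6ad7549, 73e4242} — 5 commits.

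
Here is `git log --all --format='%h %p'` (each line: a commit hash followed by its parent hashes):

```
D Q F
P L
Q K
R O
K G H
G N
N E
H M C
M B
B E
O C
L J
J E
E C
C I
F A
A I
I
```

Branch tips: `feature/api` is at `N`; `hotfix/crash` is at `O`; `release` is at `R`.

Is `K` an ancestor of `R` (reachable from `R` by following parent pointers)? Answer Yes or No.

Ancestors of R: {C, I, O, R}.
K is not in that set, so it is not an ancestor of R.

No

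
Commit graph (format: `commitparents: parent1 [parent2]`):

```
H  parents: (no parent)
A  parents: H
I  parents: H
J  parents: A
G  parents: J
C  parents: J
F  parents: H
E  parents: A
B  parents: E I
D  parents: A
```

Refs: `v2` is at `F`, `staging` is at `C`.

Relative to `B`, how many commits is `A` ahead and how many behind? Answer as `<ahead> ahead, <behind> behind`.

Reachable from A: {A, H}.
Reachable from B: {A, B, E, H, I}.
Only in A's history (ahead): {} — 0.
Only in B's history (behind): {B, E, I} — 3.

0 ahead, 3 behind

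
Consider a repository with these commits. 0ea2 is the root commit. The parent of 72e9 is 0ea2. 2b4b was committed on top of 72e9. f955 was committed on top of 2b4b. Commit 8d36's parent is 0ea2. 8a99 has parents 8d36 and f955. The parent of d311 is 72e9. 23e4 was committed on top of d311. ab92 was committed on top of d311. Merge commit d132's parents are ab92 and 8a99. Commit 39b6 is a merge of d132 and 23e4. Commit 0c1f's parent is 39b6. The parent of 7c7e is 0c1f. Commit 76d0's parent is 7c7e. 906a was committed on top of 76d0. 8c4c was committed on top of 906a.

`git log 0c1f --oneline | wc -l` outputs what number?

12

Walking parent pointers from 0c1f: reachable set = {0c1f, 0ea2, 23e4, 2b4b, 39b6, 72e9, 8a99, 8d36, ab92, d132, d311, f955}.
That is 12 commits.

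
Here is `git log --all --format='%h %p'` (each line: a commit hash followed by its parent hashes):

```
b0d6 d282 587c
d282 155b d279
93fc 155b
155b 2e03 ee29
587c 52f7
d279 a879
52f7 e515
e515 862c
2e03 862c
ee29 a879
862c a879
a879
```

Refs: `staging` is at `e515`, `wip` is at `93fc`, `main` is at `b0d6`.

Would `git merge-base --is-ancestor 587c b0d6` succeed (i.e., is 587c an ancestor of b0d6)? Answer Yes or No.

Yes

Ancestors of b0d6 (commits reachable by following parents): {155b, 2e03, 52f7, 587c, 862c, a879, b0d6, d279, d282, e515, ee29}.
587c is in that set, so it is an ancestor of b0d6.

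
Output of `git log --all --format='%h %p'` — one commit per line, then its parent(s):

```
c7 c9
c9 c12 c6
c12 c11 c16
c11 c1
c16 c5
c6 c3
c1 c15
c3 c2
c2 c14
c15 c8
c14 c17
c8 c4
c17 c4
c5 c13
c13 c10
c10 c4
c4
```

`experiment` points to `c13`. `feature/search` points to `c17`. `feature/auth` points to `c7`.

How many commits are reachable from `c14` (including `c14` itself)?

Walking parent pointers from c14: reachable set = {c14, c17, c4}.
That is 3 commits.

3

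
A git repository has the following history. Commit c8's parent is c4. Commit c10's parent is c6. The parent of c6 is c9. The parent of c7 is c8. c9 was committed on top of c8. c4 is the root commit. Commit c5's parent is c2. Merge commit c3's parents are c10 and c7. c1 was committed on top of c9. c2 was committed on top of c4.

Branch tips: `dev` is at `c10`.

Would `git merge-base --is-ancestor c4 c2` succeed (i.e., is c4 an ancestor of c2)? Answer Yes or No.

Yes

Ancestors of c2 (commits reachable by following parents): {c2, c4}.
c4 is in that set, so it is an ancestor of c2.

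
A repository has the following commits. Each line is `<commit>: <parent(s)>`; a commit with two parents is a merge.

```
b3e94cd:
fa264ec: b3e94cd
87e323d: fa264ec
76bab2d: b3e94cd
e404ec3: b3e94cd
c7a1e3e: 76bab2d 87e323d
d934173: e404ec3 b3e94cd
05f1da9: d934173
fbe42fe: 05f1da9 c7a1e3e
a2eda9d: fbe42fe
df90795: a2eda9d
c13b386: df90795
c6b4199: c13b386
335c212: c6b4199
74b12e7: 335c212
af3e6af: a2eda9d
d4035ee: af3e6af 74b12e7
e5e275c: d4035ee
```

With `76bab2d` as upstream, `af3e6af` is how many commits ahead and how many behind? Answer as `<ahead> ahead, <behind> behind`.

9 ahead, 0 behind

Reachable from af3e6af: {05f1da9, 76bab2d, 87e323d, a2eda9d, af3e6af, b3e94cd, c7a1e3e, d934173, e404ec3, fa264ec, fbe42fe}.
Reachable from 76bab2d: {76bab2d, b3e94cd}.
Only in af3e6af's history (ahead): {05f1da9, 87e323d, a2eda9d, af3e6af, c7a1e3e, d934173, e404ec3, fa264ec, fbe42fe} — 9.
Only in 76bab2d's history (behind): {} — 0.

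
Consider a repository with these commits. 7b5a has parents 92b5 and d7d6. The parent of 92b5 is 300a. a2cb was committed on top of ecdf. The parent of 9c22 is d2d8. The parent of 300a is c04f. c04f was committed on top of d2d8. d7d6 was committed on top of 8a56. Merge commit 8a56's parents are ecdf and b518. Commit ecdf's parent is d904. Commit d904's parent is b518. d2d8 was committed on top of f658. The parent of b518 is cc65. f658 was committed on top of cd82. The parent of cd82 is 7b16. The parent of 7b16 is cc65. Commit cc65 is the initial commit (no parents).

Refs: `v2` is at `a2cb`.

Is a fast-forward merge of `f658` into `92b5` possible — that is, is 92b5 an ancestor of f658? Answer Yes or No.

No

A fast-forward from 92b5 to f658 is possible iff 92b5 is an ancestor of f658.
Ancestors of f658: {7b16, cc65, cd82, f658}.
92b5 is not among them, so fast-forward is not possible.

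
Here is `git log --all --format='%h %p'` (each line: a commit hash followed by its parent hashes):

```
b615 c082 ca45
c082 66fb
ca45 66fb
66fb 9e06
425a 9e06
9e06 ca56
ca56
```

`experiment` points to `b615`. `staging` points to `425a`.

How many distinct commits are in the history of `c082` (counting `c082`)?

4

Walking parent pointers from c082: reachable set = {66fb, 9e06, c082, ca56}.
That is 4 commits.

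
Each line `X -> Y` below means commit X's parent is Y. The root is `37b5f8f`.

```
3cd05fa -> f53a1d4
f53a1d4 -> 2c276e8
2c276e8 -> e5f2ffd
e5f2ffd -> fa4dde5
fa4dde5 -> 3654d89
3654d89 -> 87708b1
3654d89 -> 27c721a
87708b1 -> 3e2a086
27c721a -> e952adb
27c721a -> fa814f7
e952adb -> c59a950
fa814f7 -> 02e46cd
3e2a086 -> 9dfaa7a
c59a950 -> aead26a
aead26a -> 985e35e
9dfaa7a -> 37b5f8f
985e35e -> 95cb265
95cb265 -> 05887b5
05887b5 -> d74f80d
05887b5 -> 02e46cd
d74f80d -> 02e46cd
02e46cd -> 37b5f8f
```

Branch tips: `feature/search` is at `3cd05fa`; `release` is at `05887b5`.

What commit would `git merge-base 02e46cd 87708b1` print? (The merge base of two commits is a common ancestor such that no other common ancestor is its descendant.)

Ancestors of 02e46cd: {02e46cd, 37b5f8f}.
Ancestors of 87708b1: {37b5f8f, 3e2a086, 87708b1, 9dfaa7a}.
Common ancestors: {37b5f8f}.
The only common ancestor is 37b5f8f, so it is the merge base.

37b5f8f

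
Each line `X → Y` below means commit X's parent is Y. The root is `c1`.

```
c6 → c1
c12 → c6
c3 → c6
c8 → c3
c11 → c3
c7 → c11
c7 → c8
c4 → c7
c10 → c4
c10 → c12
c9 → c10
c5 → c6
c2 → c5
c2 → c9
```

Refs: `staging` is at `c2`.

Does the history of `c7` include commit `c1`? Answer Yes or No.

Yes

Ancestors of c7 (commits reachable by following parents): {c1, c11, c3, c6, c7, c8}.
c1 is in that set, so it is an ancestor of c7.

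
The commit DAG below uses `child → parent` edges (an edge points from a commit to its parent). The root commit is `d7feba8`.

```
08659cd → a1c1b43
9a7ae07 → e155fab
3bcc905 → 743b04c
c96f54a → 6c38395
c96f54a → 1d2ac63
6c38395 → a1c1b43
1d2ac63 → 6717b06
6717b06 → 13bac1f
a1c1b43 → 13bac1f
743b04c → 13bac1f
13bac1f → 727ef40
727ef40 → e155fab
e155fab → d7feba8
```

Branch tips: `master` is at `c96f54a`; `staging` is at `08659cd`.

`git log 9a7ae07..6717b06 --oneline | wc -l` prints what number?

Reachable from 6717b06: {13bac1f, 6717b06, 727ef40, d7feba8, e155fab}.
Reachable from 9a7ae07: {9a7ae07, d7feba8, e155fab}.
In 6717b06's history but not 9a7ae07's: {13bac1f, 6717b06, 727ef40} — 3 commits.

3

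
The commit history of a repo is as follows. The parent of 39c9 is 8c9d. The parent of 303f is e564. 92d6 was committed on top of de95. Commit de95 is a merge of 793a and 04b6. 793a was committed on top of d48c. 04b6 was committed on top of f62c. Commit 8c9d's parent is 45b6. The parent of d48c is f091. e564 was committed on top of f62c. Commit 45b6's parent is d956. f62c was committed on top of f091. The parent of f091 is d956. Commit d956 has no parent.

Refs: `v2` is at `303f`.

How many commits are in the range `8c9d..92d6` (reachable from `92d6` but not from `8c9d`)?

7

Reachable from 92d6: {04b6, 793a, 92d6, d48c, d956, de95, f091, f62c}.
Reachable from 8c9d: {45b6, 8c9d, d956}.
In 92d6's history but not 8c9d's: {04b6, 793a, 92d6, d48c, de95, f091, f62c} — 7 commits.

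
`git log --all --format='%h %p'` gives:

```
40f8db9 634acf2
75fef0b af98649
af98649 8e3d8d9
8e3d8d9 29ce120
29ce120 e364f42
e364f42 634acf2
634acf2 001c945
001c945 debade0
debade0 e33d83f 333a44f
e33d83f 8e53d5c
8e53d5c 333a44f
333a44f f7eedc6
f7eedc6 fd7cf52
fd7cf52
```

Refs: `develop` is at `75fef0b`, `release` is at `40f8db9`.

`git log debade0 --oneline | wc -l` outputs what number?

6

Walking parent pointers from debade0: reachable set = {333a44f, 8e53d5c, debade0, e33d83f, f7eedc6, fd7cf52}.
That is 6 commits.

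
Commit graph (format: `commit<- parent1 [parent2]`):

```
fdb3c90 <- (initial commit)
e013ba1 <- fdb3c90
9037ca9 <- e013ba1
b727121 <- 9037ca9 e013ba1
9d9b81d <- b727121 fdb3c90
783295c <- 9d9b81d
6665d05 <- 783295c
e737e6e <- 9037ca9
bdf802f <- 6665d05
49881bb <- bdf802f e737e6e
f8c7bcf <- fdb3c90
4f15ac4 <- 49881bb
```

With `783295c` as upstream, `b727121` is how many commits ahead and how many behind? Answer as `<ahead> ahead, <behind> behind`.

Reachable from b727121: {9037ca9, b727121, e013ba1, fdb3c90}.
Reachable from 783295c: {783295c, 9037ca9, 9d9b81d, b727121, e013ba1, fdb3c90}.
Only in b727121's history (ahead): {} — 0.
Only in 783295c's history (behind): {783295c, 9d9b81d} — 2.

0 ahead, 2 behind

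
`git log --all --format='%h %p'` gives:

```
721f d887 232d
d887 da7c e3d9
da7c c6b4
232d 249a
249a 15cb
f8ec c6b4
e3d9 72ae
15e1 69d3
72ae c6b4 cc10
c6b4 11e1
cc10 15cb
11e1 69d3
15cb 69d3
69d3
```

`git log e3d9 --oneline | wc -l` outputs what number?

7

Walking parent pointers from e3d9: reachable set = {11e1, 15cb, 69d3, 72ae, c6b4, cc10, e3d9}.
That is 7 commits.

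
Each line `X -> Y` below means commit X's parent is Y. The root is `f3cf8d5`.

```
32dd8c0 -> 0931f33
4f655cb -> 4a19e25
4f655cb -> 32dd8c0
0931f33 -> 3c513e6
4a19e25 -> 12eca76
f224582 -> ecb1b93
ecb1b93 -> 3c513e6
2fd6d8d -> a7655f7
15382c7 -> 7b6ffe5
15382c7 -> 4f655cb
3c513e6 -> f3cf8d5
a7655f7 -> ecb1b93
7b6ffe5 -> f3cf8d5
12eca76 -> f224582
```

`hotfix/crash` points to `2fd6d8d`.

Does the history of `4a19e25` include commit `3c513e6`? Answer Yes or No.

Yes

Ancestors of 4a19e25 (commits reachable by following parents): {12eca76, 3c513e6, 4a19e25, ecb1b93, f224582, f3cf8d5}.
3c513e6 is in that set, so it is an ancestor of 4a19e25.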